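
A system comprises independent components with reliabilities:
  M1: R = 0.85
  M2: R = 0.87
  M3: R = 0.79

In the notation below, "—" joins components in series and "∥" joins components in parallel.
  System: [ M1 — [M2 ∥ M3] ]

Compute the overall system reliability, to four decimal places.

0.8268

Parallel (M2 and M3): 1 − (1 − 0.870000)(1 − 0.790000) = 0.972700
Series (M1 and [0.972700]): 0.850000 × 0.972700 = 0.8268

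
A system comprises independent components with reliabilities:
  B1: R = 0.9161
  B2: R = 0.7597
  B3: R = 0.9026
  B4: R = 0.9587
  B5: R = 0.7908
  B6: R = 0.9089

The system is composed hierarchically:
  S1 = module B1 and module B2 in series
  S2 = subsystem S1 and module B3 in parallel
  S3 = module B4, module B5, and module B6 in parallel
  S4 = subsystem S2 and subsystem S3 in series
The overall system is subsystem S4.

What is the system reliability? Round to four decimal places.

Series (B1 and B2): 0.916100 × 0.759700 = 0.695961
Parallel ([0.695961] and B3): 1 − (1 − 0.695961)(1 − 0.902600) = 0.970387
Parallel (B4, B5, and B6): 1 − (1 − 0.958700)(1 − 0.790800)(1 − 0.908900) = 0.999213
Series ([0.970387] and [0.999213]): 0.970387 × 0.999213 = 0.9696

0.9696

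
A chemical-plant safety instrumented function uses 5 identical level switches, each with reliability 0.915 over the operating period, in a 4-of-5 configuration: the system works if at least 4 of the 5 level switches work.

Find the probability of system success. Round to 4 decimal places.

R = Σ_{i=4}^{5} C(5,i) p^i (1−p)^{5−i} with p = 0.915
C(5,4)·0.915^4·0.085^1 = 0.297902
C(5,5)·0.915^5·0.085^0 = 0.641365
Sum = 0.9393

0.9393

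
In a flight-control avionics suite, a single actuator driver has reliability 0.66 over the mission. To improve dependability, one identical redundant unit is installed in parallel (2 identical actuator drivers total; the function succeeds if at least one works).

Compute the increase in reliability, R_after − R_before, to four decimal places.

R_before = 0.66
R_after = 1 − (1 − 0.66)^2 = 0.8844
ΔR = 0.8844 − 0.66 = 0.2244

0.2244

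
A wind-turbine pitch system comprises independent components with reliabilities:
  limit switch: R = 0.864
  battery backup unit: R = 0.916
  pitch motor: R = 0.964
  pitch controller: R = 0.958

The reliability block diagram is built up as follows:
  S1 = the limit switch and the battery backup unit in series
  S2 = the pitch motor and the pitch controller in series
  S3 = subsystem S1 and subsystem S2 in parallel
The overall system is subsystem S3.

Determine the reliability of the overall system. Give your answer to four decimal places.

Series (limit switch and battery backup unit): 0.864000 × 0.916000 = 0.791424
Series (pitch motor and pitch controller): 0.964000 × 0.958000 = 0.923512
Parallel ([0.791424] and [0.923512]): 1 − (1 − 0.791424)(1 − 0.923512) = 0.9840

0.9840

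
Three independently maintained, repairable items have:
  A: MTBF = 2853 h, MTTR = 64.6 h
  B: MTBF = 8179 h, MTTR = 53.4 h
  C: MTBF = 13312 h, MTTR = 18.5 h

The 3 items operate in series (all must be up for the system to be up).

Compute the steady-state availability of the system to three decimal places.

0.970

A(A) = MTBF/(MTBF+MTTR) = 2853/(2853+64.6) = 0.977859
A(B) = MTBF/(MTBF+MTTR) = 8179/(8179+53.4) = 0.993513
A(C) = MTBF/(MTBF+MTTR) = 13312/(13312+18.5) = 0.998612
Series availability: 0.977859 × 0.993513 × 0.998612 = 0.970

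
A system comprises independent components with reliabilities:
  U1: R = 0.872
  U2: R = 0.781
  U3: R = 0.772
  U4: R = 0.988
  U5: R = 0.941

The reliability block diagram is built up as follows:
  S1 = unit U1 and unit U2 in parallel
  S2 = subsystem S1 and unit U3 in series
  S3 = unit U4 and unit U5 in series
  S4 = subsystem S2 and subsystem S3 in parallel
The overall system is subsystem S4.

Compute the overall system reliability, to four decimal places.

0.9825

Parallel (U1 and U2): 1 − (1 − 0.872000)(1 − 0.781000) = 0.971968
Series ([0.971968] and U3): 0.971968 × 0.772000 = 0.750359
Series (U4 and U5): 0.988000 × 0.941000 = 0.929708
Parallel ([0.750359] and [0.929708]): 1 − (1 − 0.750359)(1 − 0.929708) = 0.9825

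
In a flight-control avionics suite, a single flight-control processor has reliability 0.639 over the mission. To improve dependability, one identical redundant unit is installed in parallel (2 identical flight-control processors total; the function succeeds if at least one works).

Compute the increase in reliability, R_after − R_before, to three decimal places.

R_before = 0.639
R_after = 1 − (1 − 0.639)^2 = 0.870
ΔR = 0.870 − 0.639 = 0.231

0.231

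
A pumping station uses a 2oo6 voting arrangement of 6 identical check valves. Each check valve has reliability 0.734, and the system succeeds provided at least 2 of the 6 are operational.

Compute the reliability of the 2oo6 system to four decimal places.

0.9938

R = Σ_{i=2}^{6} C(6,i) p^i (1−p)^{6−i} with p = 0.734
C(6,2)·0.734^2·0.266^4 = 0.040459
C(6,3)·0.734^3·0.266^3 = 0.148855
C(6,4)·0.734^4·0.266^2 = 0.308062
C(6,5)·0.734^5·0.266^1 = 0.340027
C(6,6)·0.734^6·0.266^0 = 0.156378
Sum = 0.9938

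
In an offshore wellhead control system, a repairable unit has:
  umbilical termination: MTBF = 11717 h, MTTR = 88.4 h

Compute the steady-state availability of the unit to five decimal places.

0.99251

A(umbilical termination) = MTBF/(MTBF+MTTR) = 11717/(11717+88.4) = 0.99251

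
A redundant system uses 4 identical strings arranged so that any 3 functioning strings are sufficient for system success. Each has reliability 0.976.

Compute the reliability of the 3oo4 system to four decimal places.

R = Σ_{i=3}^{4} C(4,i) p^i (1−p)^{4−i} with p = 0.976
C(4,3)·0.976^3·0.024^1 = 0.089253
C(4,4)·0.976^4·0.024^0 = 0.907401
Sum = 0.9967

0.9967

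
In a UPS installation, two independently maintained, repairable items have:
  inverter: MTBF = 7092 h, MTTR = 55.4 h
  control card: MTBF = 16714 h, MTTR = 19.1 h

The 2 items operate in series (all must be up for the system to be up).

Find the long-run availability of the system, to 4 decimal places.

A(inverter) = MTBF/(MTBF+MTTR) = 7092/(7092+55.4) = 0.992249
A(control card) = MTBF/(MTBF+MTTR) = 16714/(16714+19.1) = 0.998859
Series availability: 0.992249 × 0.998859 = 0.9911

0.9911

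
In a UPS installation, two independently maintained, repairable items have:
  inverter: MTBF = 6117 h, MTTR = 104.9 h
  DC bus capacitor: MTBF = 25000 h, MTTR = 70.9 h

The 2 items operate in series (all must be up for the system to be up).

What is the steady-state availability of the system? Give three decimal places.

0.980

A(inverter) = MTBF/(MTBF+MTTR) = 6117/(6117+104.9) = 0.983140
A(DC bus capacitor) = MTBF/(MTBF+MTTR) = 25000/(25000+70.9) = 0.997172
Series availability: 0.983140 × 0.997172 = 0.980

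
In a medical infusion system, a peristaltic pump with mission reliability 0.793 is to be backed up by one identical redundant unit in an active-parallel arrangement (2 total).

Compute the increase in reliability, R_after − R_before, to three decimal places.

0.164

R_before = 0.793
R_after = 1 − (1 − 0.793)^2 = 0.957
ΔR = 0.957 − 0.793 = 0.164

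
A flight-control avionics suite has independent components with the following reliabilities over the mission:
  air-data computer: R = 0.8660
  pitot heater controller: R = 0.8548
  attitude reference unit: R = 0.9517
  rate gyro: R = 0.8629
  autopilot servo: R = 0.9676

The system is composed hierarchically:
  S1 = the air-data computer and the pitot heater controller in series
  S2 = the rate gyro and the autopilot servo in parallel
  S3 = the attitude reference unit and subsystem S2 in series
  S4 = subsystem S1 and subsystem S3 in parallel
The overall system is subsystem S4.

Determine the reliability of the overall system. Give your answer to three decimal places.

Series (air-data computer and pitot heater controller): 0.86600 × 0.85480 = 0.74026
Parallel (rate gyro and autopilot servo): 1 − (1 − 0.86290)(1 − 0.96760) = 0.99556
Series (attitude reference unit and [0.99556]): 0.95170 × 0.99556 = 0.94747
Parallel ([0.74026] and [0.94747]): 1 − (1 − 0.74026)(1 − 0.94747) = 0.986

0.986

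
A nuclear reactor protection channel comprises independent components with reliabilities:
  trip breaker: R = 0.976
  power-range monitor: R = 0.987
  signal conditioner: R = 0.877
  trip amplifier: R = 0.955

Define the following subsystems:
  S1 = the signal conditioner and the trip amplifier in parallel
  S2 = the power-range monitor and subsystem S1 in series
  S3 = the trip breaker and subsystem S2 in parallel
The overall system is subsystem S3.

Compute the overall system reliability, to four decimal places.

Parallel (signal conditioner and trip amplifier): 1 − (1 − 0.877000)(1 − 0.955000) = 0.994465
Series (power-range monitor and [0.994465]): 0.987000 × 0.994465 = 0.981537
Parallel (trip breaker and [0.981537]): 1 − (1 − 0.976000)(1 − 0.981537) = 0.9996

0.9996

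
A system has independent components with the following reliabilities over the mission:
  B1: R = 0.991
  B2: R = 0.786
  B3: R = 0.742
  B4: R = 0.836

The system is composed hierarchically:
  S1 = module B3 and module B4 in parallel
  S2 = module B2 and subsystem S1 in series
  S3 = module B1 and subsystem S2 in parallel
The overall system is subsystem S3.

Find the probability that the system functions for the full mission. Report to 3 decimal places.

0.998

Parallel (B3 and B4): 1 − (1 − 0.74200)(1 − 0.83600) = 0.95769
Series (B2 and [0.95769]): 0.78600 × 0.95769 = 0.75274
Parallel (B1 and [0.75274]): 1 − (1 − 0.99100)(1 − 0.75274) = 0.998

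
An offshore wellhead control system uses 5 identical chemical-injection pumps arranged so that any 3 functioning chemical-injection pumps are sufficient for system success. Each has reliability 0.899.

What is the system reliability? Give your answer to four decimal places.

R = Σ_{i=3}^{5} C(5,i) p^i (1−p)^{5−i} with p = 0.899
C(5,3)·0.899^3·0.101^2 = 0.074118
C(5,4)·0.899^4·0.101^1 = 0.329860
C(5,5)·0.899^5·0.101^0 = 0.587217
Sum = 0.9912

0.9912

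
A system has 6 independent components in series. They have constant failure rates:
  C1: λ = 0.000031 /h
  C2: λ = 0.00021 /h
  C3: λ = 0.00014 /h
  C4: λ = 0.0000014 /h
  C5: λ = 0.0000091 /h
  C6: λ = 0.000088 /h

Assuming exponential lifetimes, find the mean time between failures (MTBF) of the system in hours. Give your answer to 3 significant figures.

2090

Series of exponential components: λ_sys = Σ λ_i
λ_sys = 0.000031 + 0.00021 + 0.00014 + 0.0000014 + 0.0000091 + 0.000088 = 4.7950e-04 /h
MTBF = 1 / λ_sys = 2090 h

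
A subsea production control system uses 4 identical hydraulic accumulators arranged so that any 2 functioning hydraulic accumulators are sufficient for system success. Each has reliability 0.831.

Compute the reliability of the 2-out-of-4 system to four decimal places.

R = Σ_{i=2}^{4} C(4,i) p^i (1−p)^{4−i} with p = 0.831
C(4,2)·0.831^2·0.169^2 = 0.118339
C(4,3)·0.831^3·0.169^1 = 0.387927
C(4,4)·0.831^4·0.169^0 = 0.476874
Sum = 0.9831

0.9831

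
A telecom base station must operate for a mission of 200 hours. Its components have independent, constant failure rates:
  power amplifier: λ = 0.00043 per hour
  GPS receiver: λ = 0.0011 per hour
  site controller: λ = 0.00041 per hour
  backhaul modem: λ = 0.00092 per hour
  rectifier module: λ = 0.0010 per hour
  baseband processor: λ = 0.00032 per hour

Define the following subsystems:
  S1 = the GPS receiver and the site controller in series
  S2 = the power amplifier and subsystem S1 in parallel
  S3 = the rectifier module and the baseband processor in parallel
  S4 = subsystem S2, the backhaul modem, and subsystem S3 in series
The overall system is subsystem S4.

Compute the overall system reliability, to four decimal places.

R(power amplifier) = exp(−0.00043 × 200) = 0.917594
R(GPS receiver) = exp(−0.0011 × 200) = 0.802519
R(site controller) = exp(−0.00041 × 200) = 0.921272
R(backhaul modem) = exp(−0.00092 × 200) = 0.831936
R(rectifier module) = exp(−0.0010 × 200) = 0.818731
R(baseband processor) = exp(−0.00032 × 200) = 0.938005
Series (GPS receiver and site controller): 0.802519 × 0.921272 = 0.739338
Parallel (power amplifier and [0.739338]): 1 − (1 − 0.917594)(1 − 0.739338) = 0.978520
Parallel (rectifier module and baseband processor): 1 − (1 − 0.818731)(1 − 0.938005) = 0.988762
Series ([0.978520], backhaul modem, and [0.988762]): 0.978520 × 0.831936 × 0.988762 = 0.8049

0.8049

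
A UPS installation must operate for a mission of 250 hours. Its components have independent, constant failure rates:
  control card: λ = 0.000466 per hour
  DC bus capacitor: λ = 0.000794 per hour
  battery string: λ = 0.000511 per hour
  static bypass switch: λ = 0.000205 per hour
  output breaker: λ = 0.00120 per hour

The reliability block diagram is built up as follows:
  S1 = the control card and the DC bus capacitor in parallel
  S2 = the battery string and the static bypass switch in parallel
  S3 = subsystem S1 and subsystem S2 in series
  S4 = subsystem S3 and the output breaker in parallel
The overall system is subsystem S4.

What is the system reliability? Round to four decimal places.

R(control card) = exp(−0.000466 × 250) = 0.890030
R(DC bus capacitor) = exp(−0.000794 × 250) = 0.819960
R(battery string) = exp(−0.000511 × 250) = 0.880073
R(static bypass switch) = exp(−0.000205 × 250) = 0.950041
R(output breaker) = exp(−0.00120 × 250) = 0.740818
Parallel (control card and DC bus capacitor): 1 − (1 − 0.890030)(1 − 0.819960) = 0.980201
Parallel (battery string and static bypass switch): 1 − (1 − 0.880073)(1 − 0.950041) = 0.994009
Series ([0.980201] and [0.994009]): 0.980201 × 0.994009 = 0.974329
Parallel ([0.974329] and output breaker): 1 − (1 − 0.974329)(1 − 0.740818) = 0.9933

0.9933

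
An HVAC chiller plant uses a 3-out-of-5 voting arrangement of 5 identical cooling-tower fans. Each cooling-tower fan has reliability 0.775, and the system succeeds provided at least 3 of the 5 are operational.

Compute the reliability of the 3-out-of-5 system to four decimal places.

R = Σ_{i=3}^{5} C(5,i) p^i (1−p)^{5−i} with p = 0.775
C(5,3)·0.775^3·0.225^2 = 0.235651
C(5,4)·0.775^4·0.225^1 = 0.405844
C(5,5)·0.775^5·0.225^0 = 0.279582
Sum = 0.9211

0.9211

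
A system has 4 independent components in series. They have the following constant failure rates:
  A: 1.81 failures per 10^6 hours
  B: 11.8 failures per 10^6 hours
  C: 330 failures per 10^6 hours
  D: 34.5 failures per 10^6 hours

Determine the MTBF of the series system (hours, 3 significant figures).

2640

Series of exponential components: λ_sys = Σ λ_i
λ_sys = 0.00000181 + 0.0000118 + 0.000330 + 0.0000345 = 3.7811e-04 /h
MTBF = 1 / λ_sys = 2640 h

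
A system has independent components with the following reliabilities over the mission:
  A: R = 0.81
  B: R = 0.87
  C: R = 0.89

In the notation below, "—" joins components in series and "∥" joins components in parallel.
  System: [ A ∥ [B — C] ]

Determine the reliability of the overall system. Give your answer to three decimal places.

Series (B and C): 0.87000 × 0.89000 = 0.77430
Parallel (A and [0.77430]): 1 − (1 − 0.81000)(1 − 0.77430) = 0.957

0.957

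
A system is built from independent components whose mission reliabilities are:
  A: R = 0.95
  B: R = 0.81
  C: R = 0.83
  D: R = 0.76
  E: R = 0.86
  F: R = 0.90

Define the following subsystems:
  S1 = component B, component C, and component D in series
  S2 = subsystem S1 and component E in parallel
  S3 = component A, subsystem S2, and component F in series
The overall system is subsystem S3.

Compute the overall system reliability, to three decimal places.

0.796

Series (B, C, and D): 0.81000 × 0.83000 × 0.76000 = 0.51095
Parallel ([0.51095] and E): 1 − (1 − 0.51095)(1 − 0.86000) = 0.93153
Series (A, [0.93153], and F): 0.95000 × 0.93153 × 0.90000 = 0.796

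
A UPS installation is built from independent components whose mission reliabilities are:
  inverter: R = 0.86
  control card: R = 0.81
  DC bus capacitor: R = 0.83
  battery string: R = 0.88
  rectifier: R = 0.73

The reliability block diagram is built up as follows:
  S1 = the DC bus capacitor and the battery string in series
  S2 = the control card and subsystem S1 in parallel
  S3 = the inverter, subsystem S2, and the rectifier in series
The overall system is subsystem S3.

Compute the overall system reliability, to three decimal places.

Series (DC bus capacitor and battery string): 0.83000 × 0.88000 = 0.73040
Parallel (control card and [0.73040]): 1 − (1 − 0.81000)(1 − 0.73040) = 0.94878
Series (inverter, [0.94878], and rectifier): 0.86000 × 0.94878 × 0.73000 = 0.596

0.596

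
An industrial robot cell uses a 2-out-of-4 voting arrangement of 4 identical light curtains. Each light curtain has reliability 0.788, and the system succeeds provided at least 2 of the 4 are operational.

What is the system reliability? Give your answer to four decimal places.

R = Σ_{i=2}^{4} C(4,i) p^i (1−p)^{4−i} with p = 0.788
C(4,2)·0.788^2·0.212^2 = 0.167446
C(4,3)·0.788^3·0.212^1 = 0.414930
C(4,4)·0.788^4·0.212^0 = 0.385571
Sum = 0.9679

0.9679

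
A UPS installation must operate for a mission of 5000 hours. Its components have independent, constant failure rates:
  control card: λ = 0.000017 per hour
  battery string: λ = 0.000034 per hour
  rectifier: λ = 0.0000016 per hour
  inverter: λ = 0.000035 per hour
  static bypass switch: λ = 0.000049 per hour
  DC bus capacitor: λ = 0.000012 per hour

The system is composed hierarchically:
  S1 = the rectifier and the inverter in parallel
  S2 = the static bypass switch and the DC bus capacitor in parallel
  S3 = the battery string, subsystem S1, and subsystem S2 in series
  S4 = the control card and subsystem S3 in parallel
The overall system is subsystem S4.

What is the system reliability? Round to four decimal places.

R(control card) = exp(−0.000017 × 5000) = 0.918512
R(battery string) = exp(−0.000034 × 5000) = 0.843665
R(rectifier) = exp(−0.0000016 × 5000) = 0.992032
R(inverter) = exp(−0.000035 × 5000) = 0.839457
R(static bypass switch) = exp(−0.000049 × 5000) = 0.782705
R(DC bus capacitor) = exp(−0.000012 × 5000) = 0.941765
Parallel (rectifier and inverter): 1 − (1 − 0.992032)(1 − 0.839457) = 0.998721
Parallel (static bypass switch and DC bus capacitor): 1 − (1 − 0.782705)(1 − 0.941765) = 0.987346
Series (battery string, [0.998721], and [0.987346]): 0.843665 × 0.998721 × 0.987346 = 0.831924
Parallel (control card and [0.831924]): 1 − (1 − 0.918512)(1 − 0.831924) = 0.9863

0.9863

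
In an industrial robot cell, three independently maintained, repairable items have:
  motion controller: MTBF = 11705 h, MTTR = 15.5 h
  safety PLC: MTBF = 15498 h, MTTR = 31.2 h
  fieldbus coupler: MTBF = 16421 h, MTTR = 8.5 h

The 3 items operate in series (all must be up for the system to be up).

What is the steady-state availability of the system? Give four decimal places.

0.9962

A(motion controller) = MTBF/(MTBF+MTTR) = 11705/(11705+15.5) = 0.998678
A(safety PLC) = MTBF/(MTBF+MTTR) = 15498/(15498+31.2) = 0.997991
A(fieldbus coupler) = MTBF/(MTBF+MTTR) = 16421/(16421+8.5) = 0.999483
Series availability: 0.998678 × 0.997991 × 0.999483 = 0.9962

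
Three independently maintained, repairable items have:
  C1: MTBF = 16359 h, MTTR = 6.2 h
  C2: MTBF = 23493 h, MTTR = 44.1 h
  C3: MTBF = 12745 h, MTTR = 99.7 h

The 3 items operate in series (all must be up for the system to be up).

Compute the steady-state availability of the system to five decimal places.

A(C1) = MTBF/(MTBF+MTTR) = 16359/(16359+6.2) = 0.999621
A(C2) = MTBF/(MTBF+MTTR) = 23493/(23493+44.1) = 0.998126
A(C3) = MTBF/(MTBF+MTTR) = 12745/(12745+99.7) = 0.992238
Series availability: 0.999621 × 0.998126 × 0.992238 = 0.99000

0.99000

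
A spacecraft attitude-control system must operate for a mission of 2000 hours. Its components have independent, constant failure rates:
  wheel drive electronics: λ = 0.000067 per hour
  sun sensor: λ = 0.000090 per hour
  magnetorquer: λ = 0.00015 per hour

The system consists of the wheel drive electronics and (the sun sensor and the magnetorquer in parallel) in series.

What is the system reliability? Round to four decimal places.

0.8372

R(wheel drive electronics) = exp(−0.000067 × 2000) = 0.874590
R(sun sensor) = exp(−0.000090 × 2000) = 0.835270
R(magnetorquer) = exp(−0.00015 × 2000) = 0.740818
Parallel (sun sensor and magnetorquer): 1 − (1 − 0.835270)(1 − 0.740818) = 0.957305
Series (wheel drive electronics and [0.957305]): 0.874590 × 0.957305 = 0.8372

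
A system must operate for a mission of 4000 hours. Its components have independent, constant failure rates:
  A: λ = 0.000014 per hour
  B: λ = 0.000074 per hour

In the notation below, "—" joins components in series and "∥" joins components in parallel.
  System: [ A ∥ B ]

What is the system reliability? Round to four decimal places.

0.9860

R(A) = exp(−0.000014 × 4000) = 0.945539
R(B) = exp(−0.000074 × 4000) = 0.743787
Parallel (A and B): 1 − (1 − 0.945539)(1 − 0.743787) = 0.9860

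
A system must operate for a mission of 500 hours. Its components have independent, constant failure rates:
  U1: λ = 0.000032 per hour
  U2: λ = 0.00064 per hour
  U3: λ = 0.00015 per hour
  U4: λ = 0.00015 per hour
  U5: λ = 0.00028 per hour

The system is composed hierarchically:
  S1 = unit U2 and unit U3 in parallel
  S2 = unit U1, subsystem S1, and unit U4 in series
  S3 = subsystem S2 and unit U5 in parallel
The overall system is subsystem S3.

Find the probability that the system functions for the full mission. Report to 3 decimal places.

0.986

R(U1) = exp(−0.000032 × 500) = 0.98413
R(U2) = exp(−0.00064 × 500) = 0.72615
R(U3) = exp(−0.00015 × 500) = 0.92774
R(U4) = exp(−0.00015 × 500) = 0.92774
R(U5) = exp(−0.00028 × 500) = 0.86936
Parallel (U2 and U3): 1 − (1 − 0.72615)(1 − 0.92774) = 0.98021
Series (U1, [0.98021], and U4): 0.98413 × 0.98021 × 0.92774 = 0.89495
Parallel ([0.89495] and U5): 1 − (1 − 0.89495)(1 − 0.86936) = 0.986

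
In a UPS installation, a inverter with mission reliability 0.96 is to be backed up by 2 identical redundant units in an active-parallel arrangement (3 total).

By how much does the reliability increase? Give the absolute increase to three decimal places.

0.040

R_before = 0.96
R_after = 1 − (1 − 0.96)^3 = 1.000
ΔR = 1.000 − 0.96 = 0.040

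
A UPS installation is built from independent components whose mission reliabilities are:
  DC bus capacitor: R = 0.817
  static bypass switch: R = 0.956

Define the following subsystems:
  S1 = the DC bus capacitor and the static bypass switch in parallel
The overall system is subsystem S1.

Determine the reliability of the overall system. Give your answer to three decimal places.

0.992

Parallel (DC bus capacitor and static bypass switch): 1 − (1 − 0.81700)(1 − 0.95600) = 0.992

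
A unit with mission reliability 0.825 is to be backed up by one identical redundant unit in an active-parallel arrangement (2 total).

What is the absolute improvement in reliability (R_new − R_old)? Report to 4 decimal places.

R_before = 0.825
R_after = 1 − (1 − 0.825)^2 = 0.9694
ΔR = 0.9694 − 0.825 = 0.1444

0.1444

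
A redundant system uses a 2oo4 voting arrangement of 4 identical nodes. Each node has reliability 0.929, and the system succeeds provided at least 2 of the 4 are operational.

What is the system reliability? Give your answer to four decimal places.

0.9986

R = Σ_{i=2}^{4} C(4,i) p^i (1−p)^{4−i} with p = 0.929
C(4,2)·0.929^2·0.071^2 = 0.026104
C(4,3)·0.929^3·0.071^1 = 0.227701
C(4,4)·0.929^4·0.071^0 = 0.744840
Sum = 0.9986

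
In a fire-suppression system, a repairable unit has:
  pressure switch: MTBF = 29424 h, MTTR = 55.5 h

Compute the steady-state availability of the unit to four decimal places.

0.9981

A(pressure switch) = MTBF/(MTBF+MTTR) = 29424/(29424+55.5) = 0.9981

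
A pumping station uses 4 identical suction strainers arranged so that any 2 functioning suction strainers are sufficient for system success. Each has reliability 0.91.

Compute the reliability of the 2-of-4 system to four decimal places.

0.9973

R = Σ_{i=2}^{4} C(4,i) p^i (1−p)^{4−i} with p = 0.91
C(4,2)·0.91^2·0.09^2 = 0.040246
C(4,3)·0.91^3·0.09^1 = 0.271286
C(4,4)·0.91^4·0.09^0 = 0.685750
Sum = 0.9973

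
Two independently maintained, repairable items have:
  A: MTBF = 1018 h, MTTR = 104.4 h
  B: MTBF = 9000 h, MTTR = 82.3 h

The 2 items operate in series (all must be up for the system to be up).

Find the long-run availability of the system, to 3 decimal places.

0.899

A(A) = MTBF/(MTBF+MTTR) = 1018/(1018+104.4) = 0.906985
A(B) = MTBF/(MTBF+MTTR) = 9000/(9000+82.3) = 0.990938
Series availability: 0.906985 × 0.990938 = 0.899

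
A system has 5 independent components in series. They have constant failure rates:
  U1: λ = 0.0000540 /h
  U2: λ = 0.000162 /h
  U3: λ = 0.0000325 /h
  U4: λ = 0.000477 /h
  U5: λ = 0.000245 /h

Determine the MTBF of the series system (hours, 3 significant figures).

1030

Series of exponential components: λ_sys = Σ λ_i
λ_sys = 0.0000540 + 0.000162 + 0.0000325 + 0.000477 + 0.000245 = 9.7050e-04 /h
MTBF = 1 / λ_sys = 1030 h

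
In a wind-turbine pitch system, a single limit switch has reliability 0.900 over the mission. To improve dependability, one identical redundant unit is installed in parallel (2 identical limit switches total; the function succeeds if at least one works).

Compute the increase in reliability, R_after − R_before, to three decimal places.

0.090

R_before = 0.900
R_after = 1 − (1 − 0.900)^2 = 0.990
ΔR = 0.990 − 0.900 = 0.090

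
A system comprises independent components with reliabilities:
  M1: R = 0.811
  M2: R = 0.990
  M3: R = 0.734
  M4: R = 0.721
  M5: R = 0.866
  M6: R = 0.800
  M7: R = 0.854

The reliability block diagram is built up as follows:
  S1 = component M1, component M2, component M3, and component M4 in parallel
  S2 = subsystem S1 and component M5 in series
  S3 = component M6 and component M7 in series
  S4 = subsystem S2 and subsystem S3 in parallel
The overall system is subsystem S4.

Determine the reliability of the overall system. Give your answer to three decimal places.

Parallel (M1, M2, M3, and M4): 1 − (1 − 0.81100)(1 − 0.99000)(1 − 0.73400)(1 − 0.72100) = 0.99986
Series ([0.99986] and M5): 0.99986 × 0.86600 = 0.86588
Series (M6 and M7): 0.80000 × 0.85400 = 0.68320
Parallel ([0.86588] and [0.68320]): 1 − (1 − 0.86588)(1 − 0.68320) = 0.958

0.958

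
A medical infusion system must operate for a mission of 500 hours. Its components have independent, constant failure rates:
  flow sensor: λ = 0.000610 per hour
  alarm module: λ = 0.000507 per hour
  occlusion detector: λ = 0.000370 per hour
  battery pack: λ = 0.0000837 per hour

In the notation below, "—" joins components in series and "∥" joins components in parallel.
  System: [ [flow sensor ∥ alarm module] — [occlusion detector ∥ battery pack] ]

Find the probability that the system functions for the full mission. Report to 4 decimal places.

0.9346

R(flow sensor) = exp(−0.000610 × 500) = 0.737123
R(alarm module) = exp(−0.000507 × 500) = 0.776080
R(occlusion detector) = exp(−0.000370 × 500) = 0.831104
R(battery pack) = exp(−0.0000837 × 500) = 0.959014
Parallel (flow sensor and alarm module): 1 − (1 − 0.737123)(1 − 0.776080) = 0.941137
Parallel (occlusion detector and battery pack): 1 − (1 − 0.831104)(1 − 0.959014) = 0.993078
Series ([0.941137] and [0.993078]): 0.941137 × 0.993078 = 0.9346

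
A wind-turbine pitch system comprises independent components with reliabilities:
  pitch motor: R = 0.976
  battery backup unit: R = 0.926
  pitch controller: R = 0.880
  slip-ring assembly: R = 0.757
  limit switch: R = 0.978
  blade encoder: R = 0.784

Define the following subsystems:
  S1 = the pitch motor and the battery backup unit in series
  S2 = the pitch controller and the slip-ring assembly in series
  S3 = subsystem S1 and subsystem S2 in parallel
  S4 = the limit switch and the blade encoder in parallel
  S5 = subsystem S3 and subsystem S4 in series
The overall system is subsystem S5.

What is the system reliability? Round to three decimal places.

Series (pitch motor and battery backup unit): 0.97600 × 0.92600 = 0.90378
Series (pitch controller and slip-ring assembly): 0.88000 × 0.75700 = 0.66616
Parallel ([0.90378] and [0.66616]): 1 − (1 − 0.90378)(1 − 0.66616) = 0.96788
Parallel (limit switch and blade encoder): 1 − (1 − 0.97800)(1 − 0.78400) = 0.99525
Series ([0.96788] and [0.99525]): 0.96788 × 0.99525 = 0.963

0.963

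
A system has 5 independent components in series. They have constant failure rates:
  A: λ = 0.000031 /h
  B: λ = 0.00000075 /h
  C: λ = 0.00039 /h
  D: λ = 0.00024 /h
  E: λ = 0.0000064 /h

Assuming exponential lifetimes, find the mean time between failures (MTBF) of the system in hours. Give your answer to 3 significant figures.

Series of exponential components: λ_sys = Σ λ_i
λ_sys = 0.000031 + 0.00000075 + 0.00039 + 0.00024 + 0.0000064 = 6.6815e-04 /h
MTBF = 1 / λ_sys = 1500 h

1500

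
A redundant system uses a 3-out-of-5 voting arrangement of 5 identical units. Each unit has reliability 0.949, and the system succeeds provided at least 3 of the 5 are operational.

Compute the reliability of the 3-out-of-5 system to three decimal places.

0.999

R = Σ_{i=3}^{5} C(5,i) p^i (1−p)^{5−i} with p = 0.949
C(5,3)·0.949^3·0.051^2 = 0.02223
C(5,4)·0.949^4·0.051^1 = 0.20683
C(5,5)·0.949^5·0.051^0 = 0.76972
Sum = 0.999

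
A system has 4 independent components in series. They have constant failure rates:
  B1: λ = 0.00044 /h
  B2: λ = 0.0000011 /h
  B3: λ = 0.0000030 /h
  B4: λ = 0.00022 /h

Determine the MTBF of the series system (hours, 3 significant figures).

1510

Series of exponential components: λ_sys = Σ λ_i
λ_sys = 0.00044 + 0.0000011 + 0.0000030 + 0.00022 = 6.6410e-04 /h
MTBF = 1 / λ_sys = 1510 h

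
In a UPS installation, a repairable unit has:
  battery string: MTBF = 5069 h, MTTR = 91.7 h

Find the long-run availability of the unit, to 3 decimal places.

A(battery string) = MTBF/(MTBF+MTTR) = 5069/(5069+91.7) = 0.982

0.982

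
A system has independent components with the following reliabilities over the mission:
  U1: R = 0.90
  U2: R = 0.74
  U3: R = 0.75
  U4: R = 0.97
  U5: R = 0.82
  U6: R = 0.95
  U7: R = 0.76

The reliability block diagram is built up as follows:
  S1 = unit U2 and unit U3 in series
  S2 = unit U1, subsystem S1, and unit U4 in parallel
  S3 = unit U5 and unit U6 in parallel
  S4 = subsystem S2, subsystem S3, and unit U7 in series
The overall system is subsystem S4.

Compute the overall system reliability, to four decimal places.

0.7522

Series (U2 and U3): 0.740000 × 0.750000 = 0.555000
Parallel (U1, [0.555000], and U4): 1 − (1 − 0.900000)(1 − 0.555000)(1 − 0.970000) = 0.998665
Parallel (U5 and U6): 1 − (1 − 0.820000)(1 − 0.950000) = 0.991000
Series ([0.998665], [0.991000], and U7): 0.998665 × 0.991000 × 0.760000 = 0.7522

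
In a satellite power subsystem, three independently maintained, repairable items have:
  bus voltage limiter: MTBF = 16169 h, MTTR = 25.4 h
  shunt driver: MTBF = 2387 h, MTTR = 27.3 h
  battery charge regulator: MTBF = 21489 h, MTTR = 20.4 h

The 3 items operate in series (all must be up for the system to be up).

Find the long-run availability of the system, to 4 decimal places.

A(bus voltage limiter) = MTBF/(MTBF+MTTR) = 16169/(16169+25.4) = 0.998432
A(shunt driver) = MTBF/(MTBF+MTTR) = 2387/(2387+27.3) = 0.988692
A(battery charge regulator) = MTBF/(MTBF+MTTR) = 21489/(21489+20.4) = 0.999052
Series availability: 0.998432 × 0.988692 × 0.999052 = 0.9862

0.9862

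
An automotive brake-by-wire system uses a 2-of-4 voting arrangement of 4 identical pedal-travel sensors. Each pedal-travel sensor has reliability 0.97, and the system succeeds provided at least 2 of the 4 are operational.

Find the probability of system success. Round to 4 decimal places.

0.9999

R = Σ_{i=2}^{4} C(4,i) p^i (1−p)^{4−i} with p = 0.97
C(4,2)·0.97^2·0.03^2 = 0.005081
C(4,3)·0.97^3·0.03^1 = 0.109521
C(4,4)·0.97^4·0.03^0 = 0.885293
Sum = 0.9999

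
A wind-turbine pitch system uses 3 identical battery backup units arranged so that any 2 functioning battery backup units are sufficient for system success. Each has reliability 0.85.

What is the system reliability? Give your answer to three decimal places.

0.939

R = Σ_{i=2}^{3} C(3,i) p^i (1−p)^{3−i} with p = 0.85
C(3,2)·0.85^2·0.15^1 = 0.32513
C(3,3)·0.85^3·0.15^0 = 0.61413
Sum = 0.939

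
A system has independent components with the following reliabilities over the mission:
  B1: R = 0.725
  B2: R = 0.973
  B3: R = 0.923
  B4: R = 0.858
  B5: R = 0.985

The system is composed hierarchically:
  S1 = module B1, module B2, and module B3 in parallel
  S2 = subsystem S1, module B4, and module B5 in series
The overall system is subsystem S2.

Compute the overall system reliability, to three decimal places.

0.845

Parallel (B1, B2, and B3): 1 − (1 − 0.72500)(1 − 0.97300)(1 − 0.92300) = 0.99943
Series ([0.99943], B4, and B5): 0.99943 × 0.85800 × 0.98500 = 0.845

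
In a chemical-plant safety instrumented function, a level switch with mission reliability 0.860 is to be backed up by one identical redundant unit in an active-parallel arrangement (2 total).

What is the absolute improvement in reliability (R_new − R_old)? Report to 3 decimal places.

R_before = 0.860
R_after = 1 − (1 − 0.860)^2 = 0.980
ΔR = 0.980 − 0.860 = 0.120

0.120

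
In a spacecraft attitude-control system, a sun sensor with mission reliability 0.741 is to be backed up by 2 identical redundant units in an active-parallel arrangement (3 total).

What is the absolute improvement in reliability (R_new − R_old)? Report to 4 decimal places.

0.2416

R_before = 0.741
R_after = 1 − (1 − 0.741)^3 = 0.9826
ΔR = 0.9826 − 0.741 = 0.2416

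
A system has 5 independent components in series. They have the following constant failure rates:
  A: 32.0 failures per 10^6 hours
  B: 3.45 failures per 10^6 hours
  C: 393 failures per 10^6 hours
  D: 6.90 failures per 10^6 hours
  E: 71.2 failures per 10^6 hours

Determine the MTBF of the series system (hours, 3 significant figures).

Series of exponential components: λ_sys = Σ λ_i
λ_sys = 0.0000320 + 0.00000345 + 0.000393 + 0.00000690 + 0.0000712 = 5.0655e-04 /h
MTBF = 1 / λ_sys = 1970 h

1970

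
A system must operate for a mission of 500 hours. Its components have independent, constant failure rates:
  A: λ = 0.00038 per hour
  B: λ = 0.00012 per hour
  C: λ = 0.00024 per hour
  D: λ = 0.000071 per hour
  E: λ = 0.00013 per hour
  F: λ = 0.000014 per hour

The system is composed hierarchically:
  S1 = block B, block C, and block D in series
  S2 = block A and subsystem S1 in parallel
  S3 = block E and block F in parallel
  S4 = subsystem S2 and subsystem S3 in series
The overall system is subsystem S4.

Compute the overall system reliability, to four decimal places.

R(A) = exp(−0.00038 × 500) = 0.826959
R(B) = exp(−0.00012 × 500) = 0.941765
R(C) = exp(−0.00024 × 500) = 0.886920
R(D) = exp(−0.000071 × 500) = 0.965123
R(E) = exp(−0.00013 × 500) = 0.937067
R(F) = exp(−0.000014 × 500) = 0.993024
Series (B, C, and D): 0.941765 × 0.886920 × 0.965123 = 0.806138
Parallel (A and [0.806138]): 1 − (1 − 0.826959)(1 − 0.806138) = 0.966454
Parallel (E and F): 1 − (1 − 0.937067)(1 − 0.993024) = 0.999561
Series ([0.966454] and [0.999561]): 0.966454 × 0.999561 = 0.9660

0.9660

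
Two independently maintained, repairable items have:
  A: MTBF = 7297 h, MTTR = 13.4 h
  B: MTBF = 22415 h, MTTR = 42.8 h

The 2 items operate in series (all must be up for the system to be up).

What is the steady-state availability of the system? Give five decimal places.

A(A) = MTBF/(MTBF+MTTR) = 7297/(7297+13.4) = 0.998167
A(B) = MTBF/(MTBF+MTTR) = 22415/(22415+42.8) = 0.998094
Series availability: 0.998167 × 0.998094 = 0.99626

0.99626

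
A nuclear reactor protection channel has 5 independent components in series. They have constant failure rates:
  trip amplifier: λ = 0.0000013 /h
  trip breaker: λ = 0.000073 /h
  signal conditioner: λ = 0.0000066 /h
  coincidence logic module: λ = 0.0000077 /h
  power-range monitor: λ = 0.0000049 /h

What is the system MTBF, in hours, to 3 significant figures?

10700

Series of exponential components: λ_sys = Σ λ_i
λ_sys = 0.0000013 + 0.000073 + 0.0000066 + 0.0000077 + 0.0000049 = 9.3500e-05 /h
MTBF = 1 / λ_sys = 10700 h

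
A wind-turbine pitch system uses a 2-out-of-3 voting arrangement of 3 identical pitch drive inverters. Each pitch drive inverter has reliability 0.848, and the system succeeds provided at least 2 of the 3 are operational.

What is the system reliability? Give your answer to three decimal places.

0.938

R = Σ_{i=2}^{3} C(3,i) p^i (1−p)^{3−i} with p = 0.848
C(3,2)·0.848^2·0.152^1 = 0.32791
C(3,3)·0.848^3·0.152^0 = 0.60980
Sum = 0.938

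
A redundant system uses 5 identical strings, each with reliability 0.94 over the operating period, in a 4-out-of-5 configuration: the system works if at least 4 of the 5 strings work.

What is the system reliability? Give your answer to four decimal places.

0.9681

R = Σ_{i=4}^{5} C(5,i) p^i (1−p)^{5−i} with p = 0.94
C(5,4)·0.94^4·0.06^1 = 0.234225
C(5,5)·0.94^5·0.06^0 = 0.733904
Sum = 0.9681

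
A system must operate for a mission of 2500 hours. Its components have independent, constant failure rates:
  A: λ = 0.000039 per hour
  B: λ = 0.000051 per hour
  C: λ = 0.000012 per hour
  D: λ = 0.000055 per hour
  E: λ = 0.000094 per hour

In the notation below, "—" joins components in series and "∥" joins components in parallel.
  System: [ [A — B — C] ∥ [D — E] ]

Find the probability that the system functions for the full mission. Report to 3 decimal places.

0.930

R(A) = exp(−0.000039 × 2500) = 0.90710
R(B) = exp(−0.000051 × 2500) = 0.88029
R(C) = exp(−0.000012 × 2500) = 0.97045
R(D) = exp(−0.000055 × 2500) = 0.87153
R(E) = exp(−0.000094 × 2500) = 0.79057
Series (A, B, and C): 0.90710 × 0.88029 × 0.97045 = 0.77492
Series (D and E): 0.87153 × 0.79057 = 0.68901
Parallel ([0.77492] and [0.68901]): 1 − (1 − 0.77492)(1 − 0.68901) = 0.930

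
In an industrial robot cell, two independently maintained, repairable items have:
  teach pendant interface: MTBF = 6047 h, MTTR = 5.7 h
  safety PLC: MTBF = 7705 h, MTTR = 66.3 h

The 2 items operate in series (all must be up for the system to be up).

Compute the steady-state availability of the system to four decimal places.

0.9905

A(teach pendant interface) = MTBF/(MTBF+MTTR) = 6047/(6047+5.7) = 0.999058
A(safety PLC) = MTBF/(MTBF+MTTR) = 7705/(7705+66.3) = 0.991469
Series availability: 0.999058 × 0.991469 = 0.9905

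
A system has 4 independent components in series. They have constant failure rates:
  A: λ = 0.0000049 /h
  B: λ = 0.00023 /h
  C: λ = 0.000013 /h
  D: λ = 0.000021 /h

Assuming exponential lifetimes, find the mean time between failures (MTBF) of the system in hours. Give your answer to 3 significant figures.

Series of exponential components: λ_sys = Σ λ_i
λ_sys = 0.0000049 + 0.00023 + 0.000013 + 0.000021 = 2.6890e-04 /h
MTBF = 1 / λ_sys = 3720 h

3720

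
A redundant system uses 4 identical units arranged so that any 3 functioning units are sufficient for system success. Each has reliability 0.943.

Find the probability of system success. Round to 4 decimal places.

R = Σ_{i=3}^{4} C(4,i) p^i (1−p)^{4−i} with p = 0.943
C(4,3)·0.943^3·0.057^1 = 0.191192
C(4,4)·0.943^4·0.057^0 = 0.790764
Sum = 0.9820

0.9820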